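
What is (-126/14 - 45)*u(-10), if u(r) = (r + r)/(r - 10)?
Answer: -54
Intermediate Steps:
u(r) = 2*r/(-10 + r) (u(r) = (2*r)/(-10 + r) = 2*r/(-10 + r))
(-126/14 - 45)*u(-10) = (-126/14 - 45)*(2*(-10)/(-10 - 10)) = (-126*1/14 - 45)*(2*(-10)/(-20)) = (-9 - 45)*(2*(-10)*(-1/20)) = -54*1 = -54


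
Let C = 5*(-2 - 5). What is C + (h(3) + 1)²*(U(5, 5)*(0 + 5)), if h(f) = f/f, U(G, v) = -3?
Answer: -95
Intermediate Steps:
h(f) = 1
C = -35 (C = 5*(-7) = -35)
C + (h(3) + 1)²*(U(5, 5)*(0 + 5)) = -35 + (1 + 1)²*(-3*(0 + 5)) = -35 + 2²*(-3*5) = -35 + 4*(-15) = -35 - 60 = -95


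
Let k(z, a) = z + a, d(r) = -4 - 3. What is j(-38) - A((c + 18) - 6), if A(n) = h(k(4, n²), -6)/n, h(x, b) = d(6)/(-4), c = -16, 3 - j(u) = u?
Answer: 663/16 ≈ 41.438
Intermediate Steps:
j(u) = 3 - u
d(r) = -7
k(z, a) = a + z
h(x, b) = 7/4 (h(x, b) = -7/(-4) = -7*(-¼) = 7/4)
A(n) = 7/(4*n)
j(-38) - A((c + 18) - 6) = (3 - 1*(-38)) - 7/(4*((-16 + 18) - 6)) = (3 + 38) - 7/(4*(2 - 6)) = 41 - 7/(4*(-4)) = 41 - 7*(-1)/(4*4) = 41 - 1*(-7/16) = 41 + 7/16 = 663/16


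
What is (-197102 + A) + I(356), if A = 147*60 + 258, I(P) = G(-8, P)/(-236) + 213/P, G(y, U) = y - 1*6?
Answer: -3949242283/21004 ≈ -1.8802e+5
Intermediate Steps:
G(y, U) = -6 + y (G(y, U) = y - 6 = -6 + y)
I(P) = 7/118 + 213/P (I(P) = (-6 - 8)/(-236) + 213/P = -14*(-1/236) + 213/P = 7/118 + 213/P)
A = 9078 (A = 8820 + 258 = 9078)
(-197102 + A) + I(356) = (-197102 + 9078) + (7/118 + 213/356) = -188024 + (7/118 + 213*(1/356)) = -188024 + (7/118 + 213/356) = -188024 + 13813/21004 = -3949242283/21004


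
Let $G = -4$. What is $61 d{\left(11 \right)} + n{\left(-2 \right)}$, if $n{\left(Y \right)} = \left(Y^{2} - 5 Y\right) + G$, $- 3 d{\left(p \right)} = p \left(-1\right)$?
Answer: $\frac{701}{3} \approx 233.67$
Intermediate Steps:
$d{\left(p \right)} = \frac{p}{3}$ ($d{\left(p \right)} = - \frac{p \left(-1\right)}{3} = - \frac{\left(-1\right) p}{3} = \frac{p}{3}$)
$n{\left(Y \right)} = -4 + Y^{2} - 5 Y$ ($n{\left(Y \right)} = \left(Y^{2} - 5 Y\right) - 4 = -4 + Y^{2} - 5 Y$)
$61 d{\left(11 \right)} + n{\left(-2 \right)} = 61 \cdot \frac{1}{3} \cdot 11 - \left(-6 - 4\right) = 61 \cdot \frac{11}{3} + \left(-4 + 4 + 10\right) = \frac{671}{3} + 10 = \frac{701}{3}$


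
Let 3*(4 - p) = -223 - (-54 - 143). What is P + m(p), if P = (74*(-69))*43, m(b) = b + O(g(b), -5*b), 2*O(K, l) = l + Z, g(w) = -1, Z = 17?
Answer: -439137/2 ≈ -2.1957e+5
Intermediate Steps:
O(K, l) = 17/2 + l/2 (O(K, l) = (l + 17)/2 = (17 + l)/2 = 17/2 + l/2)
p = 38/3 (p = 4 - (-223 - (-54 - 143))/3 = 4 - (-223 - 1*(-197))/3 = 4 - (-223 + 197)/3 = 4 - ⅓*(-26) = 4 + 26/3 = 38/3 ≈ 12.667)
m(b) = 17/2 - 3*b/2 (m(b) = b + (17/2 + (-5*b)/2) = b + (17/2 - 5*b/2) = 17/2 - 3*b/2)
P = -219558 (P = -5106*43 = -219558)
P + m(p) = -219558 + (17/2 - 3/2*38/3) = -219558 + (17/2 - 19) = -219558 - 21/2 = -439137/2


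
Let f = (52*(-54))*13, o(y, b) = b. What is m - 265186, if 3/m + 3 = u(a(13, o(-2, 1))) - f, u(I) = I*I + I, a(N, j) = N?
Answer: -9727818035/36683 ≈ -2.6519e+5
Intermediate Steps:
f = -36504 (f = -2808*13 = -36504)
u(I) = I + I² (u(I) = I² + I = I + I²)
m = 3/36683 (m = 3/(-3 + (13*(1 + 13) - 1*(-36504))) = 3/(-3 + (13*14 + 36504)) = 3/(-3 + (182 + 36504)) = 3/(-3 + 36686) = 3/36683 ≈ 8.1782e-5)
m - 265186 = 3/36683 - 265186 = -9727818035/36683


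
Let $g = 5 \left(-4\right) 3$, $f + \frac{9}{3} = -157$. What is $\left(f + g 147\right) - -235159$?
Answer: $226179$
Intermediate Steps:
$f = -160$ ($f = -3 - 157 = -160$)
$g = -60$ ($g = \left(-20\right) 3 = -60$)
$\left(f + g 147\right) - -235159 = \left(-160 - 8820\right) - -235159 = \left(-160 - 8820\right) + 235159 = -8980 + 235159 = 226179$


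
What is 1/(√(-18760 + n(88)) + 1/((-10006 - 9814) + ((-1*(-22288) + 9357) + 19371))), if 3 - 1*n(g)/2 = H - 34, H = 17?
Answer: 31196/18218124587521 - 11678284992*I*√130/18218124587521 ≈ 1.7124e-9 - 0.0073088*I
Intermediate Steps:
n(g) = 40 (n(g) = 6 - 2*(17 - 34) = 6 - 2*(-17) = 6 + 34 = 40)
1/(√(-18760 + n(88)) + 1/((-10006 - 9814) + ((-1*(-22288) + 9357) + 19371))) = 1/(√(-18760 + 40) + 1/((-10006 - 9814) + ((-1*(-22288) + 9357) + 19371))) = 1/(√(-18720) + 1/(-19820 + ((22288 + 9357) + 19371))) = 1/(12*I*√130 + 1/(-19820 + (31645 + 19371))) = 1/(12*I*√130 + 1/(-19820 + 51016)) = 1/(12*I*√130 + 1/31196) = 1/(1/31196 + 12*I*√130)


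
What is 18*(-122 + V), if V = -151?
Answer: -4914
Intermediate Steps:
18*(-122 + V) = 18*(-122 - 151) = 18*(-273) = -4914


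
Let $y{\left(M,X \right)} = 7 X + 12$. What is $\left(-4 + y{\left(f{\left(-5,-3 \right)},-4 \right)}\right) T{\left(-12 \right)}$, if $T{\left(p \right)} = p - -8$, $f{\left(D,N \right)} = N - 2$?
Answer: $80$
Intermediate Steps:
$f{\left(D,N \right)} = -2 + N$ ($f{\left(D,N \right)} = N - 2 = -2 + N$)
$T{\left(p \right)} = 8 + p$ ($T{\left(p \right)} = p + 8 = 8 + p$)
$y{\left(M,X \right)} = 12 + 7 X$
$\left(-4 + y{\left(f{\left(-5,-3 \right)},-4 \right)}\right) T{\left(-12 \right)} = \left(-4 + \left(12 + 7 \left(-4\right)\right)\right) \left(8 - 12\right) = \left(-4 + \left(12 - 28\right)\right) \left(-4\right) = \left(-4 - 16\right) \left(-4\right) = \left(-20\right) \left(-4\right) = 80$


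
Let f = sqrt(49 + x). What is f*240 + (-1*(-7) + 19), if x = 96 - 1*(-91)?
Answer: 26 + 480*sqrt(59) ≈ 3712.9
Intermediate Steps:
x = 187 (x = 96 + 91 = 187)
f = 2*sqrt(59) (f = sqrt(49 + 187) = sqrt(236) = 2*sqrt(59) ≈ 15.362)
f*240 + (-1*(-7) + 19) = (2*sqrt(59))*240 + (-1*(-7) + 19) = 480*sqrt(59) + (7 + 19) = 480*sqrt(59) + 26 = 26 + 480*sqrt(59)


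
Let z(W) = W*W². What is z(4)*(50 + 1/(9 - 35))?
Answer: 41568/13 ≈ 3197.5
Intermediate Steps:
z(W) = W³
z(4)*(50 + 1/(9 - 35)) = 4³*(50 + 1/(9 - 35)) = 64*(50 + 1/(-26)) = 64*(50 - 1/26) = 64*(1299/26) = 41568/13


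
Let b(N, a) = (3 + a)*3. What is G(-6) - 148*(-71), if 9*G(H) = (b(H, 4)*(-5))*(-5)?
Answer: 31699/3 ≈ 10566.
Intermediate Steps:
b(N, a) = 9 + 3*a
G(H) = 175/3 (G(H) = (((9 + 3*4)*(-5))*(-5))/9 = (((9 + 12)*(-5))*(-5))/9 = ((21*(-5))*(-5))/9 = (-105*(-5))/9 = (1/9)*525 = 175/3)
G(-6) - 148*(-71) = 175/3 - 148*(-71) = 175/3 + 10508 = 31699/3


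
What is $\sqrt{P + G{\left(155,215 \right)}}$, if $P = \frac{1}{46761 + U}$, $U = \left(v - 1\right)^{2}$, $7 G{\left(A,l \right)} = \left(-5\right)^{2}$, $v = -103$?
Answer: $\frac{2 \sqrt{145036808462}}{403039} \approx 1.8898$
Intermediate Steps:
$G{\left(A,l \right)} = \frac{25}{7}$ ($G{\left(A,l \right)} = \frac{\left(-5\right)^{2}}{7} = \frac{1}{7} \cdot 25 = \frac{25}{7}$)
$U = 10816$ ($U = \left(-103 - 1\right)^{2} = \left(-104\right)^{2} = 10816$)
$P = \frac{1}{57577}$ ($P = \frac{1}{46761 + 10816} = \frac{1}{57577} \approx 1.7368 \cdot 10^{-5}$)
$\sqrt{P + G{\left(155,215 \right)}} = \sqrt{\frac{1}{57577} + \frac{25}{7}} = \sqrt{\frac{1439432}{403039}} = \frac{2 \sqrt{145036808462}}{403039}$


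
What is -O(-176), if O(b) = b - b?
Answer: 0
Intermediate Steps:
O(b) = 0
-O(-176) = -1*0 = 0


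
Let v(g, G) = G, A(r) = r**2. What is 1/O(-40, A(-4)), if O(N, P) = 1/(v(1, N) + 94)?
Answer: 54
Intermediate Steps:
O(N, P) = 1/(94 + N) (O(N, P) = 1/(N + 94) = 1/(94 + N))
1/O(-40, A(-4)) = 1/(1/(94 - 40)) = 1/(1/54) = 54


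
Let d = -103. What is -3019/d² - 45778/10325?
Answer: -516829977/109537925 ≈ -4.7183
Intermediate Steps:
-3019/d² - 45778/10325 = -3019/((-103)²) - 45778/10325 = -3019/10609 - 45778*1/10325 = -3019*1/10609 - 45778/10325 = -3019/10609 - 45778/10325 = -516829977/109537925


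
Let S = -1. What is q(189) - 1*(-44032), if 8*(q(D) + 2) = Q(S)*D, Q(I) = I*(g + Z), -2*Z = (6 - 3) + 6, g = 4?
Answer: 704669/16 ≈ 44042.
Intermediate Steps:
Z = -9/2 (Z = -((6 - 3) + 6)/2 = -(3 + 6)/2 = -1/2*9 = -9/2 ≈ -4.5000)
Q(I) = -I/2 (Q(I) = I*(4 - 9/2) = I*(-1/2) = -I/2)
q(D) = -2 + D/16 (q(D) = -2 + ((-1/2*(-1))*D)/8 = -2 + (D/2)/8 = -2 + D/16)
q(189) - 1*(-44032) = (-2 + (1/16)*189) - 1*(-44032) = (-2 + 189/16) + 44032 = 157/16 + 44032 = 704669/16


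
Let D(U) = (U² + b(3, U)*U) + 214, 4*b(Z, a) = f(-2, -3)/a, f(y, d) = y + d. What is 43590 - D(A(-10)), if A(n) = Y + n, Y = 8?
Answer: 173493/4 ≈ 43373.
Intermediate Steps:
f(y, d) = d + y
b(Z, a) = -5/(4*a) (b(Z, a) = ((-3 - 2)/a)/4 = (-5/a)/4 = -5/(4*a))
A(n) = 8 + n
D(U) = 851/4 + U² (D(U) = (U² + (-5/(4*U))*U) + 214 = (U² - 5/4) + 214 = (-5/4 + U²) + 214 = 851/4 + U²)
43590 - D(A(-10)) = 43590 - (851/4 + (8 - 10)²) = 43590 - (851/4 + (-2)²) = 43590 - (851/4 + 4) = 43590 - 1*867/4 = 43590 - 867/4 = 173493/4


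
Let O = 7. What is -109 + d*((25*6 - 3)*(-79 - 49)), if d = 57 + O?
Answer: -1204333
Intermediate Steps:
d = 64 (d = 57 + 7 = 64)
-109 + d*((25*6 - 3)*(-79 - 49)) = -109 + 64*((25*6 - 3)*(-79 - 49)) = -109 + 64*((150 - 3)*(-128)) = -109 + 64*(147*(-128)) = -109 + 64*(-18816) = -109 - 1204224 = -1204333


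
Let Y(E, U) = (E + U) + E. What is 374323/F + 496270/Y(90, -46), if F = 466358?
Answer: 115744821971/31245986 ≈ 3704.3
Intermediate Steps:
Y(E, U) = U + 2*E
374323/F + 496270/Y(90, -46) = 374323/466358 + 496270/(-46 + 2*90) = 374323*(1/466358) + 496270/(-46 + 180) = 374323/466358 + 496270/134 = 374323/466358 + 496270*(1/134) = 374323/466358 + 248135/67 = 115744821971/31245986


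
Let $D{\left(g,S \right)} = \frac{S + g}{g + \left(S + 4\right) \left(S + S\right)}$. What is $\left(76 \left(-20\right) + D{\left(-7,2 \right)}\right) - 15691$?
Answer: $- \frac{292592}{17} \approx -17211.0$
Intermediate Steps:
$D{\left(g,S \right)} = \frac{S + g}{g + 2 S \left(4 + S\right)}$ ($D{\left(g,S \right)} = \frac{S + g}{g + \left(4 + S\right) 2 S} = \frac{S + g}{g + 2 S \left(4 + S\right)}$)
$\left(76 \left(-20\right) + D{\left(-7,2 \right)}\right) - 15691 = \left(76 \left(-20\right) + \frac{2 - 7}{-7 + 2 \cdot 2^{2} + 8 \cdot 2}\right) - 15691 = \left(-1520 + \frac{1}{-7 + 2 \cdot 4 + 16} \left(-5\right)\right) - 15691 = \left(-1520 + \frac{1}{-7 + 8 + 16} \left(-5\right)\right) - 15691 = \left(-1520 + \frac{1}{17} \left(-5\right)\right) - 15691 = \left(-1520 - \frac{5}{17}\right) - 15691 = - \frac{25845}{17} - 15691 = - \frac{292592}{17}$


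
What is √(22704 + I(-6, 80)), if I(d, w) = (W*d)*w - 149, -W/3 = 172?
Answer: 7*√5515 ≈ 519.84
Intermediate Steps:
W = -516 (W = -3*172 = -516)
I(d, w) = -149 - 516*d*w (I(d, w) = (-516*d)*w - 149 = -516*d*w - 149 = -149 - 516*d*w)
√(22704 + I(-6, 80)) = √(22704 + (-149 - 516*(-6)*80)) = √(22704 + (-149 + 247680)) = √(22704 + 247531) = √270235 = 7*√5515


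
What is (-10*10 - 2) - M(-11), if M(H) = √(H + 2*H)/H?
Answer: -102 + I*√33/11 ≈ -102.0 + 0.52223*I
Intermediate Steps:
M(H) = √3/√H (M(H) = √(3*H)/H = (√3*√H)/H = √3/√H)
(-10*10 - 2) - M(-11) = (-10*10 - 2) - √3/√(-11) = (-100 - 2) - √3*(-I*√11/11) = -102 - (-1)*I*√33/11 = -102 + I*√33/11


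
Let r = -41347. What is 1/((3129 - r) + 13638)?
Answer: 1/58114 ≈ 1.7208e-5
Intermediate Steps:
1/((3129 - r) + 13638) = 1/((3129 - 1*(-41347)) + 13638) = 1/((3129 + 41347) + 13638) = 1/(44476 + 13638) = 1/58114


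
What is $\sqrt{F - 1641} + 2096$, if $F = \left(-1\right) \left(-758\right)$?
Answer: $2096 + i \sqrt{883} \approx 2096.0 + 29.715 i$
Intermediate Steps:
$F = 758$
$\sqrt{F - 1641} + 2096 = \sqrt{758 - 1641} + 2096 = \sqrt{-883} + 2096 = i \sqrt{883} + 2096 = 2096 + i \sqrt{883}$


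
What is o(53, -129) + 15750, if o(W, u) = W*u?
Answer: 8913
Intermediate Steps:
o(53, -129) + 15750 = 53*(-129) + 15750 = -6837 + 15750 = 8913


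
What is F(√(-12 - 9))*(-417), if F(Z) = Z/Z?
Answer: -417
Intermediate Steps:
F(Z) = 1
F(√(-12 - 9))*(-417) = 1*(-417) = -417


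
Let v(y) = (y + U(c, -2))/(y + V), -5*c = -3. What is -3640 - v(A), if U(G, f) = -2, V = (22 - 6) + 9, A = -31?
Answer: -7291/2 ≈ -3645.5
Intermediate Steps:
c = ⅗ (c = -⅕*(-3) = ⅗ ≈ 0.60000)
V = 25 (V = 16 + 9 = 25)
v(y) = (-2 + y)/(25 + y) (v(y) = (y - 2)/(y + 25) = (-2 + y)/(25 + y))
-3640 - v(A) = -3640 - (-2 - 31)/(25 - 31) = -3640 - (-33)/(-6) = -3640 - (-1)*(-33)/6 = -3640 - 1*11/2 = -3640 - 11/2 = -7291/2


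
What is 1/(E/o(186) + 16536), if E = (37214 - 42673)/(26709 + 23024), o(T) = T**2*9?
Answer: 15485065812/256061048261773 ≈ 6.0474e-5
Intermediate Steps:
o(T) = 9*T**2
E = -5459/49733 ≈ -0.10977
1/(E/o(186) + 16536) = 1/(-5459/(49733*(9*186**2)) + 16536) = 1/(-5459/(49733*(9*34596)) + 16536) = 1/(-5459/49733/311364 + 16536) = 1/(-5459/49733*1/311364 + 16536) = 1/(-5459/15485065812 + 16536) = 1/(256061048261773/15485065812) = 15485065812/256061048261773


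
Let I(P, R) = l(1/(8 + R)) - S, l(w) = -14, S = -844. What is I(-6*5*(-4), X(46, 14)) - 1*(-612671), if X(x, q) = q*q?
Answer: 613501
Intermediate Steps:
X(x, q) = q²
I(P, R) = 830 (I(P, R) = -14 - 1*(-844) = -14 + 844 = 830)
I(-6*5*(-4), X(46, 14)) - 1*(-612671) = 830 - 1*(-612671) = 830 + 612671 = 613501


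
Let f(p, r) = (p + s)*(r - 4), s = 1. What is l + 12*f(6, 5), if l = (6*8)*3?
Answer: 228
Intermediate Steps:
f(p, r) = (1 + p)*(-4 + r) (f(p, r) = (p + 1)*(r - 4) = (1 + p)*(-4 + r))
l = 144 (l = 48*3 = 144)
l + 12*f(6, 5) = 144 + 12*(-4 + 5 - 4*6 + 6*5) = 144 + 12*(-4 + 5 - 24 + 30) = 144 + 12*7 = 144 + 84 = 228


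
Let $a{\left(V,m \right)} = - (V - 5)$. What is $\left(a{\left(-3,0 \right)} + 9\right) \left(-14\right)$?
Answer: $-238$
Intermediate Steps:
$a{\left(V,m \right)} = 5 - V$ ($a{\left(V,m \right)} = - (-5 + V) = 5 - V$)
$\left(a{\left(-3,0 \right)} + 9\right) \left(-14\right) = \left(\left(5 - -3\right) + 9\right) \left(-14\right) = \left(\left(5 + 3\right) + 9\right) \left(-14\right) = \left(8 + 9\right) \left(-14\right) = 17 \left(-14\right) = -238$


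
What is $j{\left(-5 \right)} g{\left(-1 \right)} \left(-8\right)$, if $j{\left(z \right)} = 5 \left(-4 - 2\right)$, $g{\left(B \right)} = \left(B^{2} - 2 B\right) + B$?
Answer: $480$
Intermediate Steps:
$g{\left(B \right)} = B^{2} - B$
$j{\left(z \right)} = -30$ ($j{\left(z \right)} = 5 \left(-6\right) = -30$)
$j{\left(-5 \right)} g{\left(-1 \right)} \left(-8\right) = - 30 \left(- (-1 - 1)\right) \left(-8\right) = - 30 \left(\left(-1\right) \left(-2\right)\right) \left(-8\right) = \left(-30\right) 2 \left(-8\right) = \left(-60\right) \left(-8\right) = 480$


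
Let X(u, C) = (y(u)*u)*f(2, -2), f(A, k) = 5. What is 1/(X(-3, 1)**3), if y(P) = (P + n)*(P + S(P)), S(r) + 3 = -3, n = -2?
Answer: -1/307546875 ≈ -3.2515e-9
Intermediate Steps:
S(r) = -6 (S(r) = -3 - 3 = -6)
y(P) = (-6 + P)*(-2 + P) (y(P) = (P - 2)*(P - 6) = (-2 + P)*(-6 + P) = (-6 + P)*(-2 + P))
X(u, C) = 5*u*(12 + u**2 - 8*u) (X(u, C) = ((12 + u**2 - 8*u)*u)*5 = (u*(12 + u**2 - 8*u))*5 = 5*u*(12 + u**2 - 8*u))
1/(X(-3, 1)**3) = 1/((5*(-3)*(12 + (-3)**2 - 8*(-3)))**3) = 1/((5*(-3)*(12 + 9 + 24))**3) = 1/((5*(-3)*45)**3) = 1/((-675)**3) = 1/(-307546875) = -1/307546875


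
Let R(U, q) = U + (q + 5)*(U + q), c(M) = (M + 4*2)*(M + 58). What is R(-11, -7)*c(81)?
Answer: 309275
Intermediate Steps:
c(M) = (8 + M)*(58 + M) (c(M) = (M + 8)*(58 + M) = (8 + M)*(58 + M))
R(U, q) = U + (5 + q)*(U + q)
R(-11, -7)*c(81) = ((-7)² + 5*(-7) + 6*(-11) - 11*(-7))*(464 + 81² + 66*81) = (49 - 35 - 66 + 77)*(464 + 6561 + 5346) = 25*12371 = 309275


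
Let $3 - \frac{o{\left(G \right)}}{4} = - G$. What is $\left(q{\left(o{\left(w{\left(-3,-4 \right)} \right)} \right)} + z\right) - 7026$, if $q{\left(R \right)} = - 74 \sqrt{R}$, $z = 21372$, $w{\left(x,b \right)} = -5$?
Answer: $14346 - 148 i \sqrt{2} \approx 14346.0 - 209.3 i$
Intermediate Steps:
$o{\left(G \right)} = 12 + 4 G$ ($o{\left(G \right)} = 12 - 4 \left(- G\right) = 12 + 4 G$)
$\left(q{\left(o{\left(w{\left(-3,-4 \right)} \right)} \right)} + z\right) - 7026 = \left(- 74 \sqrt{12 + 4 \left(-5\right)} + 21372\right) - 7026 = \left(- 74 \sqrt{12 - 20} + 21372\right) - 7026 = \left(- 74 \sqrt{-8} + 21372\right) - 7026 = \left(- 74 \cdot 2 i \sqrt{2} + 21372\right) - 7026 = \left(- 148 i \sqrt{2} + 21372\right) - 7026 = \left(21372 - 148 i \sqrt{2}\right) - 7026 = 14346 - 148 i \sqrt{2}$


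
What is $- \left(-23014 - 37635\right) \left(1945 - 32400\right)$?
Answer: $-1847065295$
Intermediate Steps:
$- \left(-23014 - 37635\right) \left(1945 - 32400\right) = - \left(-60649\right) \left(-30455\right) = \left(-1\right) 1847065295 = -1847065295$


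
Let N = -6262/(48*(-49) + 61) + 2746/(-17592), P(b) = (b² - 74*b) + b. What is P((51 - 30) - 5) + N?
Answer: -18326357023/20151636 ≈ -909.42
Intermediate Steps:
P(b) = b² - 73*b
N = 51935009/20151636 (N = -6262/(-2352 + 61) + 2746*(-1/17592) = -6262/(-2291) - 1373/8796 = -6262*(-1/2291) - 1373/8796 = 6262/2291 - 1373/8796 = 51935009/20151636 ≈ 2.5772)
P((51 - 30) - 5) + N = ((51 - 30) - 5)*(-73 + ((51 - 30) - 5)) + 51935009/20151636 = (21 - 5)*(-73 + (21 - 5)) + 51935009/20151636 = 16*(-73 + 16) + 51935009/20151636 = 16*(-57) + 51935009/20151636 = -912 + 51935009/20151636 = -18326357023/20151636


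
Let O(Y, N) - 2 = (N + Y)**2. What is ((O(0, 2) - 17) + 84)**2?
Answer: 5329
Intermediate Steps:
O(Y, N) = 2 + (N + Y)**2
((O(0, 2) - 17) + 84)**2 = (((2 + (2 + 0)**2) - 17) + 84)**2 = (((2 + 2**2) - 17) + 84)**2 = (((2 + 4) - 17) + 84)**2 = ((6 - 17) + 84)**2 = (-11 + 84)**2 = 73**2 = 5329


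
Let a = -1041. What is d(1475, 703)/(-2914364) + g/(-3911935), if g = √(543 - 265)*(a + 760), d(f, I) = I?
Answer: -703/2914364 + 281*√278/3911935 ≈ 0.00095645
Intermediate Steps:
g = -281*√278 (g = √(543 - 265)*(-1041 + 760) = √278*(-281) = -281*√278 ≈ -4685.2)
d(1475, 703)/(-2914364) + g/(-3911935) = 703/(-2914364) - 281*√278/(-3911935) = 703*(-1/2914364) - 281*√278*(-1/3911935) = -703/2914364 + 281*√278/3911935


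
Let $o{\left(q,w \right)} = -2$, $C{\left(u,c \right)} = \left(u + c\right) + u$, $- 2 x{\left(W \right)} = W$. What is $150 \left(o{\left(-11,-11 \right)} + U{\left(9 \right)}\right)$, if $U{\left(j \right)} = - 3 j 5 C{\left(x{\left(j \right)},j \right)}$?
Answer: $-300$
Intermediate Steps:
$x{\left(W \right)} = - \frac{W}{2}$
$C{\left(u,c \right)} = c + 2 u$ ($C{\left(u,c \right)} = \left(c + u\right) + u = c + 2 u$)
$U{\left(j \right)} = 0$ ($U{\left(j \right)} = - 3 j 5 \left(j + 2 \left(- \frac{j}{2}\right)\right) = - 15 j \left(j - j\right) = - 15 j 0 = 0$)
$150 \left(o{\left(-11,-11 \right)} + U{\left(9 \right)}\right) = 150 \left(-2 + 0\right) = 150 \left(-2\right) = -300$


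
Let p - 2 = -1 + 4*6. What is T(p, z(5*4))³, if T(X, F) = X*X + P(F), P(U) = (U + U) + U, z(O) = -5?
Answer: 226981000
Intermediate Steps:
p = 25 (p = 2 + (-1 + 4*6) = 2 + (-1 + 24) = 2 + 23 = 25)
P(U) = 3*U (P(U) = 2*U + U = 3*U)
T(X, F) = X² + 3*F (T(X, F) = X*X + 3*F = X² + 3*F)
T(p, z(5*4))³ = (25² + 3*(-5))³ = (625 - 15)³ = 610³ = 226981000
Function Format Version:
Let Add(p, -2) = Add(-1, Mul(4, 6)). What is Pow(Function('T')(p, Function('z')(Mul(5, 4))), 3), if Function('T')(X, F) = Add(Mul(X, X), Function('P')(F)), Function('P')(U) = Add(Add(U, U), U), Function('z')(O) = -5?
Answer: 226981000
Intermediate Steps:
p = 25 (p = Add(2, Add(-1, Mul(4, 6))) = Add(2, Add(-1, 24)) = Add(2, 23) = 25)
Function('P')(U) = Mul(3, U) (Function('P')(U) = Add(Mul(2, U), U) = Mul(3, U))
Function('T')(X, F) = Add(Pow(X, 2), Mul(3, F)) (Function('T')(X, F) = Add(Mul(X, X), Mul(3, F)) = Add(Pow(X, 2), Mul(3, F)))
Pow(Function('T')(p, Function('z')(Mul(5, 4))), 3) = Pow(Add(Pow(25, 2), Mul(3, -5)), 3) = Pow(Add(625, -15), 3) = Pow(610, 3) = 226981000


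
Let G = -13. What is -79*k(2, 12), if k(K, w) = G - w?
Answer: 1975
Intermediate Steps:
k(K, w) = -13 - w
-79*k(2, 12) = -79*(-13 - 1*12) = -79*(-13 - 12) = -79*(-25) = 1975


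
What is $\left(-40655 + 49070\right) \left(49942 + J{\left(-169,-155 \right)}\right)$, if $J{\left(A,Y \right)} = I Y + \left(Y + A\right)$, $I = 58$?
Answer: $341884620$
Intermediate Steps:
$J{\left(A,Y \right)} = A + 59 Y$ ($J{\left(A,Y \right)} = 58 Y + \left(Y + A\right) = 58 Y + \left(A + Y\right) = A + 59 Y$)
$\left(-40655 + 49070\right) \left(49942 + J{\left(-169,-155 \right)}\right) = \left(-40655 + 49070\right) \left(49942 + \left(-169 + 59 \left(-155\right)\right)\right) = 8415 \left(49942 - 9314\right) = 8415 \cdot 40628 = 341884620$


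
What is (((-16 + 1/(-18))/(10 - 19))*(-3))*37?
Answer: -10693/54 ≈ -198.02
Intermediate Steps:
(((-16 + 1/(-18))/(10 - 19))*(-3))*37 = (((-16 - 1/18)/(-9))*(-3))*37 = (-289/18*(-1/9)*(-3))*37 = ((289/162)*(-3))*37 = -289/54*37 = -10693/54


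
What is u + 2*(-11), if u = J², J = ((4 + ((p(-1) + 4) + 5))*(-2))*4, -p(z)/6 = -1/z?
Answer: 3114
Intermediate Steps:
p(z) = 6/z (p(z) = -(-6)/z = 6/z)
J = -56 (J = ((4 + ((6/(-1) + 4) + 5))*(-2))*4 = ((4 + ((6*(-1) + 4) + 5))*(-2))*4 = ((4 + ((-6 + 4) + 5))*(-2))*4 = ((4 + (-2 + 5))*(-2))*4 = ((4 + 3)*(-2))*4 = (7*(-2))*4 = -14*4 = -56)
u = 3136 (u = (-56)² = 3136)
u + 2*(-11) = 3136 + 2*(-11) = 3136 - 22 = 3114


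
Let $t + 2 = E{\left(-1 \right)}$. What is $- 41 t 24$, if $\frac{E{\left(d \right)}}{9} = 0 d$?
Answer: $1968$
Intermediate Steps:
$E{\left(d \right)} = 0$ ($E{\left(d \right)} = 9 \cdot 0 d = 9 \cdot 0 = 0$)
$t = -2$ ($t = -2 + 0 = -2$)
$- 41 t 24 = \left(-41\right) \left(-2\right) 24 = 82 \cdot 24 = 1968$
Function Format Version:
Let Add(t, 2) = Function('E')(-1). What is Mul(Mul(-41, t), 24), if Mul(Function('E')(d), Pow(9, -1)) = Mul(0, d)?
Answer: 1968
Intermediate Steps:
Function('E')(d) = 0 (Function('E')(d) = Mul(9, Mul(0, d)) = Mul(9, 0) = 0)
t = -2 (t = Add(-2, 0) = -2)
Mul(Mul(-41, t), 24) = Mul(Mul(-41, -2), 24) = Mul(82, 24) = 1968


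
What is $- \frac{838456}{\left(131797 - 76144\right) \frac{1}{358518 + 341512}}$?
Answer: $- \frac{586944353680}{55653} \approx -1.0546 \cdot 10^{7}$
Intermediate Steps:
$- \frac{838456}{\left(131797 - 76144\right) \frac{1}{358518 + 341512}} = - \frac{838456}{55653 \cdot \frac{1}{700030}} = - \frac{838456}{\frac{55653}{700030}} = \left(-838456\right) \frac{700030}{55653} = - \frac{586944353680}{55653}$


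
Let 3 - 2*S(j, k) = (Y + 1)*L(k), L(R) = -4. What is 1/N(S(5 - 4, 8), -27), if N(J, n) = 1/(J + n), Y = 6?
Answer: -23/2 ≈ -11.500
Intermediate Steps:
S(j, k) = 31/2 (S(j, k) = 3/2 - (6 + 1)*(-4)/2 = 3/2 - 7*(-4)/2 = 3/2 - ½*(-28) = 3/2 + 14 = 31/2)
1/N(S(5 - 4, 8), -27) = 1/(1/(31/2 - 27)) = 1/(1/(-23/2)) = 1/(-2/23) = -23/2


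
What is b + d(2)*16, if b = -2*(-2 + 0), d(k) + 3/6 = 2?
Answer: 28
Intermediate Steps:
d(k) = 3/2 (d(k) = -½ + 2 = 3/2)
b = 4 (b = -2*(-2) = 4)
b + d(2)*16 = 4 + (3/2)*16 = 4 + 24 = 28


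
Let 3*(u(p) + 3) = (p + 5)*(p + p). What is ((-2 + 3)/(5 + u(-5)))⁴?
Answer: 1/16 ≈ 0.062500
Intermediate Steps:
u(p) = -3 + 2*p*(5 + p)/3 (u(p) = -3 + ((p + 5)*(p + p))/3 = -3 + ((5 + p)*(2*p))/3 = -3 + (2*p*(5 + p))/3 = -3 + 2*p*(5 + p)/3)
((-2 + 3)/(5 + u(-5)))⁴ = ((-2 + 3)/(5 + (-3 + (⅔)*(-5)² + (10/3)*(-5))))⁴ = (1/(5 + (-3 + (⅔)*25 - 50/3)))⁴ = (1/(5 + (-3 + 50/3 - 50/3)))⁴ = (1/(5 - 3))⁴ = (1/2)⁴ = (1*(½))⁴ = (½)⁴ = 1/16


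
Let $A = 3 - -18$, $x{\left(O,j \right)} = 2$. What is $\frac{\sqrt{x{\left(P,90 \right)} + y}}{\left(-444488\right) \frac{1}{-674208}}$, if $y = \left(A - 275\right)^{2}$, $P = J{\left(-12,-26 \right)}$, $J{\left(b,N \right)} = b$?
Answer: $\frac{84276 \sqrt{64518}}{55561} \approx 385.28$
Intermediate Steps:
$P = -12$
$A = 21$ ($A = 3 + 18 = 21$)
$y = 64516$ ($y = \left(21 - 275\right)^{2} = \left(-254\right)^{2} = 64516$)
$\frac{\sqrt{x{\left(P,90 \right)} + y}}{\left(-444488\right) \frac{1}{-674208}} = \frac{\sqrt{2 + 64516}}{\left(-444488\right) \frac{1}{-674208}} = \frac{\sqrt{64518}}{\left(-444488\right) \left(- \frac{1}{674208}\right)} = \frac{\sqrt{64518}}{\frac{55561}{84276}} = \sqrt{64518} \cdot \frac{84276}{55561} = \frac{84276 \sqrt{64518}}{55561}$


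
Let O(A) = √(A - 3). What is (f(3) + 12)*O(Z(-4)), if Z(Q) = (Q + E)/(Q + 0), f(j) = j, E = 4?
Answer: 15*I*√3 ≈ 25.981*I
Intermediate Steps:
Z(Q) = (4 + Q)/Q (Z(Q) = (Q + 4)/(Q + 0) = (4 + Q)/Q)
O(A) = √(-3 + A)
(f(3) + 12)*O(Z(-4)) = (3 + 12)*√(-3 + (4 - 4)/(-4)) = 15*√(-3 - ¼*0) = 15*√(-3 + 0) = 15*√(-3) = 15*(I*√3) = 15*I*√3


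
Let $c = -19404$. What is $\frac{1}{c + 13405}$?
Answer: $- \frac{1}{5999} \approx -0.00016669$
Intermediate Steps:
$\frac{1}{c + 13405} = \frac{1}{-19404 + 13405} = \frac{1}{-5999} = - \frac{1}{5999}$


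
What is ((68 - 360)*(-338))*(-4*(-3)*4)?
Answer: 4737408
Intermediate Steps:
((68 - 360)*(-338))*(-4*(-3)*4) = (-292*(-338))*(12*4) = 98696*48 = 4737408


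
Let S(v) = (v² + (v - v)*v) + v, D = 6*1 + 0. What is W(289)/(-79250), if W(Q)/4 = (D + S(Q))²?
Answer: -14050243712/39625 ≈ -3.5458e+5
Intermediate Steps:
D = 6 (D = 6 + 0 = 6)
S(v) = v + v² (S(v) = (v² + 0*v) + v = (v² + 0) + v = v² + v = v + v²)
W(Q) = 4*(6 + Q*(1 + Q))²
W(289)/(-79250) = (4*(6 + 289*(1 + 289))²)/(-79250) = (4*(6 + 289*290)²)*(-1/79250) = (4*(6 + 83810)²)*(-1/79250) = (4*83816²)*(-1/79250) = (4*7025121856)*(-1/79250) = 28100487424*(-1/79250) = -14050243712/39625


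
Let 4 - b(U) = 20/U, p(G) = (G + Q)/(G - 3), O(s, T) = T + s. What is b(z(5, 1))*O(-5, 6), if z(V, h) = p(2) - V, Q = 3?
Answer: 6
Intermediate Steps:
p(G) = (3 + G)/(-3 + G) (p(G) = (G + 3)/(G - 3) = (3 + G)/(-3 + G))
z(V, h) = -5 - V (z(V, h) = (3 + 2)/(-3 + 2) - V = 5/(-1) - V = -1*5 - V = -5 - V)
b(U) = 4 - 20/U
b(z(5, 1))*O(-5, 6) = (4 - 20/(-5 - 1*5))*(6 - 5) = (4 - 20/(-5 - 5))*1 = (4 - 20/(-10))*1 = (4 - 20*(-⅒))*1 = (4 + 2)*1 = 6*1 = 6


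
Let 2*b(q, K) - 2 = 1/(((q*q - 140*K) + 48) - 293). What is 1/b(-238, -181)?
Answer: 163478/163479 ≈ 0.99999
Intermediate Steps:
b(q, K) = 1 + 1/(2*(-245 + q² - 140*K)) (b(q, K) = 1 + 1/(2*(((q*q - 140*K) + 48) - 293)) = 1 + 1/(2*(((q² - 140*K) + 48) - 293)) = 1 + 1/(2*((48 + q² - 140*K) - 293)) = 1 + 1/(2*(-245 + q² - 140*K)))
1/b(-238, -181) = 1/((489/2 - 1*(-238)² + 140*(-181))/(245 - 1*(-238)² + 140*(-181))) = 1/((489/2 - 1*56644 - 25340)/(245 - 1*56644 - 25340)) = 1/((489/2 - 56644 - 25340)/(245 - 56644 - 25340)) = 1/(-163479/2/(-81739)) = 1/(-1/81739*(-163479/2)) = 1/(163479/163478) = 163478/163479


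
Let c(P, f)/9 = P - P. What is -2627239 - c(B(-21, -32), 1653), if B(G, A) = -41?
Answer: -2627239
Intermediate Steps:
c(P, f) = 0 (c(P, f) = 9*(P - P) = 9*0 = 0)
-2627239 - c(B(-21, -32), 1653) = -2627239 - 1*0 = -2627239 + 0 = -2627239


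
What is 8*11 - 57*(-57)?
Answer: 3337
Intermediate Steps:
8*11 - 57*(-57) = 88 + 3249 = 3337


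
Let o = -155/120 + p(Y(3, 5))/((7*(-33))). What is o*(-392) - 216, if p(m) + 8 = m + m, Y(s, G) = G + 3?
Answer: 3343/11 ≈ 303.91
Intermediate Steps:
Y(s, G) = 3 + G
p(m) = -8 + 2*m (p(m) = -8 + (m + m) = -8 + 2*m)
o = -817/616 (o = -155/120 + (-8 + 2*(3 + 5))/((7*(-33))) = -155*1/120 + (-8 + 2*8)/(-231) = -31/24 + (-8 + 16)*(-1/231) = -31/24 + 8*(-1/231) = -31/24 - 8/231 = -817/616 ≈ -1.3263)
o*(-392) - 216 = -817/616*(-392) - 216 = 5719/11 - 216 = 3343/11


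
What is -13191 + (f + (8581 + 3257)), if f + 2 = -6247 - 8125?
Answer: -15727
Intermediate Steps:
f = -14374 (f = -2 + (-6247 - 8125) = -2 - 14372 = -14374)
-13191 + (f + (8581 + 3257)) = -13191 + (-14374 + (8581 + 3257)) = -13191 + (-14374 + 11838) = -13191 - 2536 = -15727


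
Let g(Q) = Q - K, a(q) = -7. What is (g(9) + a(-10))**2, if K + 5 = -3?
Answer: 100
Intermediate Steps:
K = -8 (K = -5 - 3 = -8)
g(Q) = 8 + Q (g(Q) = Q - 1*(-8) = Q + 8 = 8 + Q)
(g(9) + a(-10))**2 = ((8 + 9) - 7)**2 = (17 - 7)**2 = 10**2 = 100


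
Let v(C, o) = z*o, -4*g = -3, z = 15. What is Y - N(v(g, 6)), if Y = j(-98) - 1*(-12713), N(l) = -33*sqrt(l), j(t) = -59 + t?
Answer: 12556 + 99*sqrt(10) ≈ 12869.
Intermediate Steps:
g = 3/4 (g = -1/4*(-3) = 3/4 ≈ 0.75000)
v(C, o) = 15*o
Y = 12556 (Y = (-59 - 98) - 1*(-12713) = -157 + 12713 = 12556)
Y - N(v(g, 6)) = 12556 - (-33)*sqrt(15*6) = 12556 - (-33)*sqrt(90) = 12556 - (-33)*3*sqrt(10) = 12556 - (-99)*sqrt(10) = 12556 + 99*sqrt(10)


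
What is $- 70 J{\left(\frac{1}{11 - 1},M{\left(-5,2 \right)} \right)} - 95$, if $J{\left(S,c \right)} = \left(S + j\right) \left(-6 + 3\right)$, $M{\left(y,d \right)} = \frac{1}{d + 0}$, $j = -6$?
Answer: $-1334$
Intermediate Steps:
$M{\left(y,d \right)} = \frac{1}{d}$
$J{\left(S,c \right)} = 18 - 3 S$ ($J{\left(S,c \right)} = \left(S - 6\right) \left(-6 + 3\right) = \left(-6 + S\right) \left(-3\right) = 18 - 3 S$)
$- 70 J{\left(\frac{1}{11 - 1},M{\left(-5,2 \right)} \right)} - 95 = - 70 \left(18 - \frac{3}{11 - 1}\right) - 95 = - 70 \left(18 - \frac{3}{10}\right) - 95 = \left(-70\right) \frac{177}{10} - 95 = -1239 - 95 = -1334$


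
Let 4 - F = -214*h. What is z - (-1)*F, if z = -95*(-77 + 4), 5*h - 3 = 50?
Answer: 46037/5 ≈ 9207.4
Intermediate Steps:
h = 53/5 (h = ⅗ + (⅕)*50 = ⅗ + 10 = 53/5 ≈ 10.600)
F = 11362/5 (F = 4 - (-214)*53/5 = 4 - 1*(-11342/5) = 4 + 11342/5 = 11362/5 ≈ 2272.4)
z = 6935 (z = -95*(-73) = 6935)
z - (-1)*F = 6935 - (-1)*11362/5 = 6935 - 1*(-11362/5) = 6935 + 11362/5 = 46037/5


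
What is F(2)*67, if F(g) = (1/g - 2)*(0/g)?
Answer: 0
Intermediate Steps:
F(g) = 0 (F(g) = (-2 + 1/g)*0 = 0)
F(2)*67 = 0*67 = 0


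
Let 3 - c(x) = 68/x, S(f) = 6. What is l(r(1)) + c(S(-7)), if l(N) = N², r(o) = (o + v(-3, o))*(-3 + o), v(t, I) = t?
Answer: 23/3 ≈ 7.6667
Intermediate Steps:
r(o) = (-3 + o)² (r(o) = (o - 3)*(-3 + o) = (-3 + o)*(-3 + o) = (-3 + o)²)
c(x) = 3 - 68/x
l(r(1)) + c(S(-7)) = (9 + 1² - 6*1)² + (3 - 68/6) = (9 + 1 - 6)² + (3 - 68*⅙) = 4² + (3 - 34/3) = 16 - 25/3 = 23/3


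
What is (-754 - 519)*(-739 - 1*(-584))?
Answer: 197315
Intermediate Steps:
(-754 - 519)*(-739 - 1*(-584)) = -1273*(-739 + 584) = -1273*(-155) = 197315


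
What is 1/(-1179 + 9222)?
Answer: 1/8043 ≈ 0.00012433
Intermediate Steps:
1/(-1179 + 9222) = 1/8043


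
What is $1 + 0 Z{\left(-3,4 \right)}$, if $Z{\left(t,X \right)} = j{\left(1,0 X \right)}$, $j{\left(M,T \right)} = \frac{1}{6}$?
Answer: $1$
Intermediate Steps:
$j{\left(M,T \right)} = \frac{1}{6}$
$Z{\left(t,X \right)} = \frac{1}{6}$
$1 + 0 Z{\left(-3,4 \right)} = 1 + 0 \cdot \frac{1}{6} = 1 + 0 = 1$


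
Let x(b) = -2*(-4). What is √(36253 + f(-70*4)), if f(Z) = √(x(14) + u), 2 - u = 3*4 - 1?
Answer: √(36253 + I) ≈ 190.4 + 0.003*I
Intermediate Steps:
x(b) = 8
u = -9 (u = 2 - (3*4 - 1) = 2 - (12 - 1) = 2 - 1*11 = 2 - 11 = -9)
f(Z) = I (f(Z) = √(8 - 9) = √(-1) = I)
√(36253 + f(-70*4)) = √(36253 + I)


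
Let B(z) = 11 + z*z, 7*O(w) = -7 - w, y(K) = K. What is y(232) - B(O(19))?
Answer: 10153/49 ≈ 207.20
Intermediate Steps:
O(w) = -1 - w/7 (O(w) = (-7 - w)/7 = -1 - w/7)
B(z) = 11 + z²
y(232) - B(O(19)) = 232 - (11 + (-1 - ⅐*19)²) = 232 - (11 + (-1 - 19/7)²) = 232 - (11 + (-26/7)²) = 232 - (11 + 676/49) = 232 - 1*1215/49 = 232 - 1215/49 = 10153/49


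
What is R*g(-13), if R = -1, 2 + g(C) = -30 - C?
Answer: 19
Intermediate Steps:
g(C) = -32 - C (g(C) = -2 + (-30 - C) = -32 - C)
R*g(-13) = -(-32 - 1*(-13)) = -(-32 + 13) = -1*(-19) = 19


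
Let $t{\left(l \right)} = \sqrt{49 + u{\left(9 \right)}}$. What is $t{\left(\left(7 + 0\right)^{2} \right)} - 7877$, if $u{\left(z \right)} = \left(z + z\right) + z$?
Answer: $-7877 + 2 \sqrt{19} \approx -7868.3$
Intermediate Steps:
$u{\left(z \right)} = 3 z$ ($u{\left(z \right)} = 2 z + z = 3 z$)
$t{\left(l \right)} = 2 \sqrt{19}$ ($t{\left(l \right)} = \sqrt{49 + 3 \cdot 9} = \sqrt{49 + 27} = \sqrt{76} = 2 \sqrt{19}$)
$t{\left(\left(7 + 0\right)^{2} \right)} - 7877 = 2 \sqrt{19} - 7877 = -7877 + 2 \sqrt{19}$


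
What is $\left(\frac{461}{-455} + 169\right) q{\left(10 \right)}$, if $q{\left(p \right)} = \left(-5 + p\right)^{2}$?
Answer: $\frac{382170}{91} \approx 4199.7$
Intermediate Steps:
$\left(\frac{461}{-455} + 169\right) q{\left(10 \right)} = \left(\frac{461}{-455} + 169\right) \left(-5 + 10\right)^{2} = \left(461 \left(- \frac{1}{455}\right) + 169\right) 5^{2} = \left(- \frac{461}{455} + 169\right) 25 = \frac{76434}{455} \cdot 25 = \frac{382170}{91}$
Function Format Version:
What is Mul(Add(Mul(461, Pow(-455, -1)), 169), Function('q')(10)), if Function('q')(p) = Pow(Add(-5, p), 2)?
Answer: Rational(382170, 91) ≈ 4199.7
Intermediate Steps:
Mul(Add(Mul(461, Pow(-455, -1)), 169), Function('q')(10)) = Mul(Add(Mul(461, Pow(-455, -1)), 169), Pow(Add(-5, 10), 2)) = Mul(Add(Mul(461, Rational(-1, 455)), 169), Pow(5, 2)) = Mul(Add(Rational(-461, 455), 169), 25) = Mul(Rational(76434, 455), 25) = Rational(382170, 91)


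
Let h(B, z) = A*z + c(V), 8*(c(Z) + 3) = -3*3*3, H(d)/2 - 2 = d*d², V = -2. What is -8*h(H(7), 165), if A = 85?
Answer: -112149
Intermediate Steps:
H(d) = 4 + 2*d³ (H(d) = 4 + 2*(d*d²) = 4 + 2*d³)
c(Z) = -51/8 (c(Z) = -3 + (-3*3*3)/8 = -3 + (-9*3)/8 = -3 + (⅛)*(-27) = -3 - 27/8 = -51/8)
h(B, z) = -51/8 + 85*z (h(B, z) = 85*z - 51/8 = -51/8 + 85*z)
-8*h(H(7), 165) = -8*(-51/8 + 85*165) = -8*(-51/8 + 14025) = -8*112149/8 = -112149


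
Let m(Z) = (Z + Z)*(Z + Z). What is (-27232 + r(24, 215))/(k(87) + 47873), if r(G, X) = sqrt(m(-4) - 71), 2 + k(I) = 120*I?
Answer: -27232/58311 + I*sqrt(7)/58311 ≈ -0.46701 + 4.5373e-5*I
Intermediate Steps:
m(Z) = 4*Z**2 (m(Z) = (2*Z)*(2*Z) = 4*Z**2)
k(I) = -2 + 120*I
r(G, X) = I*sqrt(7) (r(G, X) = sqrt(4*(-4)**2 - 71) = sqrt(4*16 - 71) = sqrt(64 - 71) = sqrt(-7) = I*sqrt(7))
(-27232 + r(24, 215))/(k(87) + 47873) = (-27232 + I*sqrt(7))/((-2 + 120*87) + 47873) = (-27232 + I*sqrt(7))/((-2 + 10440) + 47873) = (-27232 + I*sqrt(7))/(10438 + 47873) = (-27232 + I*sqrt(7))/58311 = (-27232 + I*sqrt(7))*(1/58311) = -27232/58311 + I*sqrt(7)/58311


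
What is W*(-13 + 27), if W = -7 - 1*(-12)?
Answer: 70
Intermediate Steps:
W = 5 (W = -7 + 12 = 5)
W*(-13 + 27) = 5*(-13 + 27) = 5*14 = 70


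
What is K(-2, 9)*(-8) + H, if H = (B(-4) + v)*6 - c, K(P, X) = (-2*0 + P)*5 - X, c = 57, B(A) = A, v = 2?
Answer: 83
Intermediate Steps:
K(P, X) = -X + 5*P (K(P, X) = (0 + P)*5 - X = P*5 - X = 5*P - X = -X + 5*P)
H = -69 (H = (-4 + 2)*6 - 1*57 = -2*6 - 57 = -12 - 57 = -69)
K(-2, 9)*(-8) + H = (-1*9 + 5*(-2))*(-8) - 69 = (-9 - 10)*(-8) - 69 = -19*(-8) - 69 = 152 - 69 = 83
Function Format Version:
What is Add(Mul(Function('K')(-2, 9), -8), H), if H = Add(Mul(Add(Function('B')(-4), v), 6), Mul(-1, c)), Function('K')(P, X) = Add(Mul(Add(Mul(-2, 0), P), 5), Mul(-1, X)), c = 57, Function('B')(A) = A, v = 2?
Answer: 83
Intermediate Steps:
Function('K')(P, X) = Add(Mul(-1, X), Mul(5, P)) (Function('K')(P, X) = Add(Mul(Add(0, P), 5), Mul(-1, X)) = Add(Mul(P, 5), Mul(-1, X)) = Add(Mul(5, P), Mul(-1, X)) = Add(Mul(-1, X), Mul(5, P)))
H = -69 (H = Add(Mul(Add(-4, 2), 6), Mul(-1, 57)) = Add(Mul(-2, 6), -57) = Add(-12, -57) = -69)
Add(Mul(Function('K')(-2, 9), -8), H) = Add(Mul(Add(Mul(-1, 9), Mul(5, -2)), -8), -69) = Add(Mul(Add(-9, -10), -8), -69) = Add(Mul(-19, -8), -69) = Add(152, -69) = 83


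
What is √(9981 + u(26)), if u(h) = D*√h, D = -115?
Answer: √(9981 - 115*√26) ≈ 96.926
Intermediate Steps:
u(h) = -115*√h
√(9981 + u(26)) = √(9981 - 115*√26)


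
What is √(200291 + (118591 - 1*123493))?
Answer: √195389 ≈ 442.03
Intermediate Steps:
√(200291 + (118591 - 1*123493)) = √(200291 + (118591 - 123493)) = √(200291 - 4902) = √195389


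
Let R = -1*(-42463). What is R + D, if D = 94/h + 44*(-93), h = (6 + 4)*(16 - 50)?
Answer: 6523023/170 ≈ 38371.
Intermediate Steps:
R = 42463
h = -340 (h = 10*(-34) = -340)
D = -695687/170 (D = 94/(-340) + 44*(-93) = 94*(-1/340) - 4092 = -47/170 - 4092 = -695687/170 ≈ -4092.3)
R + D = 42463 - 695687/170 = 6523023/170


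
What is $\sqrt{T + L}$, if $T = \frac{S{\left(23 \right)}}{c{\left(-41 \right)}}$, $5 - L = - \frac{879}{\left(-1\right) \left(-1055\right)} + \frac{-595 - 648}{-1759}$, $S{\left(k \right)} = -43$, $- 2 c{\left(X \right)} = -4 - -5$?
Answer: $\frac{\sqrt{313820566460295}}{1855745} \approx 9.546$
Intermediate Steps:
$c{\left(X \right)} = - \frac{1}{2}$ ($c{\left(X \right)} = - \frac{-4 - -5}{2} = - \frac{-4 + 5}{2} = \left(- \frac{1}{2}\right) 1 = - \frac{1}{2}$)
$L = \frac{9513521}{1855745}$ ($L = 5 - \left(- \frac{879}{\left(-1\right) \left(-1055\right)} + \frac{-595 - 648}{-1759}\right) = 5 - \left(- \frac{879}{1055} + \left(-595 - 648\right) \left(- \frac{1}{1759}\right)\right) = 5 - \left(\left(-879\right) \frac{1}{1055} - - \frac{1243}{1759}\right) = 5 - \left(- \frac{879}{1055} + \frac{1243}{1759}\right) = 5 - - \frac{234796}{1855745} = 5 + \frac{234796}{1855745} = \frac{9513521}{1855745} \approx 5.1265$)
$T = 86$ ($T = - \frac{43}{- \frac{1}{2}} = \left(-43\right) \left(-2\right) = 86$)
$\sqrt{T + L} = \sqrt{86 + \frac{9513521}{1855745}} = \sqrt{\frac{169107591}{1855745}} = \frac{\sqrt{313820566460295}}{1855745}$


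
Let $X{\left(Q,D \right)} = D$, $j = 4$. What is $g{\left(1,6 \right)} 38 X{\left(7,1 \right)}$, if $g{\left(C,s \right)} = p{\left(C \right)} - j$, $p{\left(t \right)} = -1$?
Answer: $-190$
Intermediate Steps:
$g{\left(C,s \right)} = -5$ ($g{\left(C,s \right)} = -1 - 4 = -5$)
$g{\left(1,6 \right)} 38 X{\left(7,1 \right)} = \left(-5\right) 38 \cdot 1 = \left(-190\right) 1 = -190$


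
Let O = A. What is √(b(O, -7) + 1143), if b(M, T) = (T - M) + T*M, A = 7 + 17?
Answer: 4*√59 ≈ 30.725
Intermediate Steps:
A = 24
O = 24
b(M, T) = T - M + M*T (b(M, T) = (T - M) + M*T = T - M + M*T)
√(b(O, -7) + 1143) = √((-7 - 1*24 + 24*(-7)) + 1143) = √((-7 - 24 - 168) + 1143) = √(-199 + 1143) = √944 = 4*√59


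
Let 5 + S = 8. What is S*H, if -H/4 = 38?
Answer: -456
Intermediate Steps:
S = 3 (S = -5 + 8 = 3)
H = -152 (H = -4*38 = -152)
S*H = 3*(-152) = -456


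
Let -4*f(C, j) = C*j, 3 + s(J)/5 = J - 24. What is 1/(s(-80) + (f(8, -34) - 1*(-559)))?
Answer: 1/92 ≈ 0.010870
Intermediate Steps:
s(J) = -135 + 5*J (s(J) = -15 + 5*(J - 24) = -15 + 5*(-24 + J) = -15 + (-120 + 5*J) = -135 + 5*J)
f(C, j) = -C*j/4
1/(s(-80) + (f(8, -34) - 1*(-559))) = 1/((-135 + 5*(-80)) + (-¼*8*(-34) - 1*(-559))) = 1/((-135 - 400) + (68 + 559)) = 1/(-535 + 627) = 1/92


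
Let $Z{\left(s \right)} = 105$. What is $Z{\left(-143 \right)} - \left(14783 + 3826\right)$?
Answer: $-18504$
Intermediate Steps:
$Z{\left(-143 \right)} - \left(14783 + 3826\right) = 105 - \left(14783 + 3826\right) = 105 - 18609 = -18504$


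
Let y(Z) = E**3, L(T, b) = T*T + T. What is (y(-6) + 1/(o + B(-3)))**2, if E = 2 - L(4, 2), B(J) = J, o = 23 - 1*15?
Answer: 850247281/25 ≈ 3.4010e+7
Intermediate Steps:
o = 8 (o = 23 - 15 = 8)
L(T, b) = T + T**2 (L(T, b) = T**2 + T = T + T**2)
E = -18 (E = 2 - 4*(1 + 4) = 2 - 4*5 = 2 - 1*20 = 2 - 20 = -18)
y(Z) = -5832 (y(Z) = (-18)**3 = -5832)
(y(-6) + 1/(o + B(-3)))**2 = (-5832 + 1/(8 - 3))**2 = (-5832 + 1/5)**2 = (-29159/5)**2 = 850247281/25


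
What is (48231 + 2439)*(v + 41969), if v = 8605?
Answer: 2562584580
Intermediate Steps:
(48231 + 2439)*(v + 41969) = (48231 + 2439)*(8605 + 41969) = 50670*50574 = 2562584580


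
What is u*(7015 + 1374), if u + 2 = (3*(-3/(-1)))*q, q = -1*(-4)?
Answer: 285226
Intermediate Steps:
q = 4
u = 34 (u = -2 + (3*(-3/(-1)))*4 = -2 + (3*(-3*(-1)))*4 = -2 + (3*3)*4 = -2 + 9*4 = -2 + 36 = 34)
u*(7015 + 1374) = 34*(7015 + 1374) = 34*8389 = 285226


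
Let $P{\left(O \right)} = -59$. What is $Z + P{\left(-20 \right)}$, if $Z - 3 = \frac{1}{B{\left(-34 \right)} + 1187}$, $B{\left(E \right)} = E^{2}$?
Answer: $- \frac{131207}{2343} \approx -56.0$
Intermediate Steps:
$Z = \frac{7030}{2343}$ ($Z = 3 + \frac{1}{\left(-34\right)^{2} + 1187} = 3 + \frac{1}{1156 + 1187} = 3 + \frac{1}{2343} = \frac{7030}{2343} \approx 3.0004$)
$Z + P{\left(-20 \right)} = \frac{7030}{2343} - 59 = - \frac{131207}{2343}$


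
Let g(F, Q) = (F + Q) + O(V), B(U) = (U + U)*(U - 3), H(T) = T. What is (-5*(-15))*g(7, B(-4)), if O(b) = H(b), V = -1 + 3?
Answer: 4875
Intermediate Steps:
V = 2
O(b) = b
B(U) = 2*U*(-3 + U) (B(U) = (2*U)*(-3 + U) = 2*U*(-3 + U))
g(F, Q) = 2 + F + Q (g(F, Q) = (F + Q) + 2 = 2 + F + Q)
(-5*(-15))*g(7, B(-4)) = (-5*(-15))*(2 + 7 + 2*(-4)*(-3 - 4)) = 75*(2 + 7 + 2*(-4)*(-7)) = 75*(2 + 7 + 56) = 75*65 = 4875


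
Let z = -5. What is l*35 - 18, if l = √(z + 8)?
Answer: -18 + 35*√3 ≈ 42.622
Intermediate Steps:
l = √3 (l = √(-5 + 8) = √3 ≈ 1.7320)
l*35 - 18 = √3*35 - 18 = 35*√3 - 18 = -18 + 35*√3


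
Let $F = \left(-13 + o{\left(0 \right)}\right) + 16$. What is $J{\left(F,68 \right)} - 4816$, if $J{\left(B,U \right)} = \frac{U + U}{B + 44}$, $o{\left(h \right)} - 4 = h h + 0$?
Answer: $- \frac{14440}{3} \approx -4813.3$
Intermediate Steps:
$o{\left(h \right)} = 4 + h^{2}$ ($o{\left(h \right)} = 4 + \left(h h + 0\right) = 4 + \left(h^{2} + 0\right) = 4 + h^{2}$)
$F = 7$ ($F = \left(-13 + \left(4 + 0^{2}\right)\right) + 16 = \left(-13 + \left(4 + 0\right)\right) + 16 = \left(-13 + 4\right) + 16 = -9 + 16 = 7$)
$J{\left(B,U \right)} = \frac{2 U}{44 + B}$
$J{\left(F,68 \right)} - 4816 = 2 \cdot 68 \frac{1}{44 + 7} - 4816 = 2 \cdot 68 \cdot \frac{1}{51} - 4816 = \frac{8}{3} - 4816 = - \frac{14440}{3}$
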